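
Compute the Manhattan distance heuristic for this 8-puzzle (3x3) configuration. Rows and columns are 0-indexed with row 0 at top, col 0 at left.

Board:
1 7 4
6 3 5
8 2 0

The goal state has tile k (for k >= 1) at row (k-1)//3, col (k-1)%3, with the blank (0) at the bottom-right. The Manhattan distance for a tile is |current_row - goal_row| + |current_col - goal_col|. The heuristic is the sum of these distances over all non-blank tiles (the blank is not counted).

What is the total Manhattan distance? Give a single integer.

Tile 1: at (0,0), goal (0,0), distance |0-0|+|0-0| = 0
Tile 7: at (0,1), goal (2,0), distance |0-2|+|1-0| = 3
Tile 4: at (0,2), goal (1,0), distance |0-1|+|2-0| = 3
Tile 6: at (1,0), goal (1,2), distance |1-1|+|0-2| = 2
Tile 3: at (1,1), goal (0,2), distance |1-0|+|1-2| = 2
Tile 5: at (1,2), goal (1,1), distance |1-1|+|2-1| = 1
Tile 8: at (2,0), goal (2,1), distance |2-2|+|0-1| = 1
Tile 2: at (2,1), goal (0,1), distance |2-0|+|1-1| = 2
Sum: 0 + 3 + 3 + 2 + 2 + 1 + 1 + 2 = 14

Answer: 14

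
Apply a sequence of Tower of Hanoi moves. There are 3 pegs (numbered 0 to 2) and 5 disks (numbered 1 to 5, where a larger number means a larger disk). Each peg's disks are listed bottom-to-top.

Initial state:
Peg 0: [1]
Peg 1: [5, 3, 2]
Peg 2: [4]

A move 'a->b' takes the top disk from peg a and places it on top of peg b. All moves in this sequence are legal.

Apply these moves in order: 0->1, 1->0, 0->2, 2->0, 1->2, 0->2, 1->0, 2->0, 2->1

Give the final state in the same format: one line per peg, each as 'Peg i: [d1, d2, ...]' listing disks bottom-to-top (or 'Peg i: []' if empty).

After move 1 (0->1):
Peg 0: []
Peg 1: [5, 3, 2, 1]
Peg 2: [4]

After move 2 (1->0):
Peg 0: [1]
Peg 1: [5, 3, 2]
Peg 2: [4]

After move 3 (0->2):
Peg 0: []
Peg 1: [5, 3, 2]
Peg 2: [4, 1]

After move 4 (2->0):
Peg 0: [1]
Peg 1: [5, 3, 2]
Peg 2: [4]

After move 5 (1->2):
Peg 0: [1]
Peg 1: [5, 3]
Peg 2: [4, 2]

After move 6 (0->2):
Peg 0: []
Peg 1: [5, 3]
Peg 2: [4, 2, 1]

After move 7 (1->0):
Peg 0: [3]
Peg 1: [5]
Peg 2: [4, 2, 1]

After move 8 (2->0):
Peg 0: [3, 1]
Peg 1: [5]
Peg 2: [4, 2]

After move 9 (2->1):
Peg 0: [3, 1]
Peg 1: [5, 2]
Peg 2: [4]

Answer: Peg 0: [3, 1]
Peg 1: [5, 2]
Peg 2: [4]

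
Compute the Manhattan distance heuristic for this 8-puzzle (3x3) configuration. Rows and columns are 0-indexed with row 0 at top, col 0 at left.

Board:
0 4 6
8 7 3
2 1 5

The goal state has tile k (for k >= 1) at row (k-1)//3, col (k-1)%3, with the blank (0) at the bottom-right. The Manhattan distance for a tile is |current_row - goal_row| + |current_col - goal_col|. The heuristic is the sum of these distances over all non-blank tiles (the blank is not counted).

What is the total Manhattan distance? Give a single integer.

Tile 4: (0,1)->(1,0) = 2
Tile 6: (0,2)->(1,2) = 1
Tile 8: (1,0)->(2,1) = 2
Tile 7: (1,1)->(2,0) = 2
Tile 3: (1,2)->(0,2) = 1
Tile 2: (2,0)->(0,1) = 3
Tile 1: (2,1)->(0,0) = 3
Tile 5: (2,2)->(1,1) = 2
Sum: 2 + 1 + 2 + 2 + 1 + 3 + 3 + 2 = 16

Answer: 16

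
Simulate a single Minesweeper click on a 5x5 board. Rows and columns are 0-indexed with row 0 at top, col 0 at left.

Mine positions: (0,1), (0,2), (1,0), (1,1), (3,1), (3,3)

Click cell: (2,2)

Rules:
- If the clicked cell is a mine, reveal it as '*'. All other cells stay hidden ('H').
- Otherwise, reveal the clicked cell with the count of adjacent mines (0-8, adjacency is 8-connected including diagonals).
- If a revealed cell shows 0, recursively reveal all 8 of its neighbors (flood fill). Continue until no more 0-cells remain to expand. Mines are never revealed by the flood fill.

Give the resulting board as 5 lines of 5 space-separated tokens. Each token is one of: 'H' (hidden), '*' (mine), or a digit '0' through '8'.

H H H H H
H H H H H
H H 3 H H
H H H H H
H H H H H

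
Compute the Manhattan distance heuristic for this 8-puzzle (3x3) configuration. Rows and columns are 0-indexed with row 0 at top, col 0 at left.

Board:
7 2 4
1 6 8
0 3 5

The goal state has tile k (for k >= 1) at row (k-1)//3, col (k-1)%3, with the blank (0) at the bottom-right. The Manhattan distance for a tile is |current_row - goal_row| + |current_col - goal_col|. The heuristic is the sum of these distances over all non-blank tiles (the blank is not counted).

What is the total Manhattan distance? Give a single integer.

Tile 7: at (0,0), goal (2,0), distance |0-2|+|0-0| = 2
Tile 2: at (0,1), goal (0,1), distance |0-0|+|1-1| = 0
Tile 4: at (0,2), goal (1,0), distance |0-1|+|2-0| = 3
Tile 1: at (1,0), goal (0,0), distance |1-0|+|0-0| = 1
Tile 6: at (1,1), goal (1,2), distance |1-1|+|1-2| = 1
Tile 8: at (1,2), goal (2,1), distance |1-2|+|2-1| = 2
Tile 3: at (2,1), goal (0,2), distance |2-0|+|1-2| = 3
Tile 5: at (2,2), goal (1,1), distance |2-1|+|2-1| = 2
Sum: 2 + 0 + 3 + 1 + 1 + 2 + 3 + 2 = 14

Answer: 14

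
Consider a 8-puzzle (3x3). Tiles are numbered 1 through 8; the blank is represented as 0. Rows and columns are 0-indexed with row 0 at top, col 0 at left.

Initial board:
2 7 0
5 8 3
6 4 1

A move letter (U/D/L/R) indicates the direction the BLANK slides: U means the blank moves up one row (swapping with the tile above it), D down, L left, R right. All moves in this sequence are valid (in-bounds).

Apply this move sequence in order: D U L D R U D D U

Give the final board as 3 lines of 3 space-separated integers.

Answer: 2 8 7
5 3 0
6 4 1

Derivation:
After move 1 (D):
2 7 3
5 8 0
6 4 1

After move 2 (U):
2 7 0
5 8 3
6 4 1

After move 3 (L):
2 0 7
5 8 3
6 4 1

After move 4 (D):
2 8 7
5 0 3
6 4 1

After move 5 (R):
2 8 7
5 3 0
6 4 1

After move 6 (U):
2 8 0
5 3 7
6 4 1

After move 7 (D):
2 8 7
5 3 0
6 4 1

After move 8 (D):
2 8 7
5 3 1
6 4 0

After move 9 (U):
2 8 7
5 3 0
6 4 1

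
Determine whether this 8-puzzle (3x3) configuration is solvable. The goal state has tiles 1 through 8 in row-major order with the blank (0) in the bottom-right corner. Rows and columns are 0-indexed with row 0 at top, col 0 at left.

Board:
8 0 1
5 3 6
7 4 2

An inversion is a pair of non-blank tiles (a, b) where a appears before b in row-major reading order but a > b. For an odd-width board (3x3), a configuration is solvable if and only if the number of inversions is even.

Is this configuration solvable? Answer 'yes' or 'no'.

Inversions (pairs i<j in row-major order where tile[i] > tile[j] > 0): 16
16 is even, so the puzzle is solvable.

Answer: yes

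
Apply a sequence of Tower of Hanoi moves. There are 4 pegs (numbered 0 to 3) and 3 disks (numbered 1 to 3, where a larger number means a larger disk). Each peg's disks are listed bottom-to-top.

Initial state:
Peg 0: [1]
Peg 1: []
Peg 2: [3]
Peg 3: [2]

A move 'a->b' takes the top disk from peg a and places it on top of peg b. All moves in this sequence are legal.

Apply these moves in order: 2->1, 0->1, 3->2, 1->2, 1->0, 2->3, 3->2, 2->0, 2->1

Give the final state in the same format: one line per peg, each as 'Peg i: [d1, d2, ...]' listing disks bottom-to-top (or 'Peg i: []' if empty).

Answer: Peg 0: [3, 1]
Peg 1: [2]
Peg 2: []
Peg 3: []

Derivation:
After move 1 (2->1):
Peg 0: [1]
Peg 1: [3]
Peg 2: []
Peg 3: [2]

After move 2 (0->1):
Peg 0: []
Peg 1: [3, 1]
Peg 2: []
Peg 3: [2]

After move 3 (3->2):
Peg 0: []
Peg 1: [3, 1]
Peg 2: [2]
Peg 3: []

After move 4 (1->2):
Peg 0: []
Peg 1: [3]
Peg 2: [2, 1]
Peg 3: []

After move 5 (1->0):
Peg 0: [3]
Peg 1: []
Peg 2: [2, 1]
Peg 3: []

After move 6 (2->3):
Peg 0: [3]
Peg 1: []
Peg 2: [2]
Peg 3: [1]

After move 7 (3->2):
Peg 0: [3]
Peg 1: []
Peg 2: [2, 1]
Peg 3: []

After move 8 (2->0):
Peg 0: [3, 1]
Peg 1: []
Peg 2: [2]
Peg 3: []

After move 9 (2->1):
Peg 0: [3, 1]
Peg 1: [2]
Peg 2: []
Peg 3: []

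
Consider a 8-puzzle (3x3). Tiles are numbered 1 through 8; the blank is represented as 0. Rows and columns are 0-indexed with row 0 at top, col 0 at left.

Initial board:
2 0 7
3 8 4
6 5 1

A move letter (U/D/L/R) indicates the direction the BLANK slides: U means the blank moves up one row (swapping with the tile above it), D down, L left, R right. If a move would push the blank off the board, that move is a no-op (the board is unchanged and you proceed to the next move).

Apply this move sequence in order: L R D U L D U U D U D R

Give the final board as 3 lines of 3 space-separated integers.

After move 1 (L):
0 2 7
3 8 4
6 5 1

After move 2 (R):
2 0 7
3 8 4
6 5 1

After move 3 (D):
2 8 7
3 0 4
6 5 1

After move 4 (U):
2 0 7
3 8 4
6 5 1

After move 5 (L):
0 2 7
3 8 4
6 5 1

After move 6 (D):
3 2 7
0 8 4
6 5 1

After move 7 (U):
0 2 7
3 8 4
6 5 1

After move 8 (U):
0 2 7
3 8 4
6 5 1

After move 9 (D):
3 2 7
0 8 4
6 5 1

After move 10 (U):
0 2 7
3 8 4
6 5 1

After move 11 (D):
3 2 7
0 8 4
6 5 1

After move 12 (R):
3 2 7
8 0 4
6 5 1

Answer: 3 2 7
8 0 4
6 5 1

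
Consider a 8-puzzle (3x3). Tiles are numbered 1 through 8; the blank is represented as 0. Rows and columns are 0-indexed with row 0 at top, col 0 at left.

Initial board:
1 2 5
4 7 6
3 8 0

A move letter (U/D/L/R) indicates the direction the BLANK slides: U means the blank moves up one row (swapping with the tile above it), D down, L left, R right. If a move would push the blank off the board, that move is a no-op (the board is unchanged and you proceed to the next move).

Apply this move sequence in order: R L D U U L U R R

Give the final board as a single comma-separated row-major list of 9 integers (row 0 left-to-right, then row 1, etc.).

After move 1 (R):
1 2 5
4 7 6
3 8 0

After move 2 (L):
1 2 5
4 7 6
3 0 8

After move 3 (D):
1 2 5
4 7 6
3 0 8

After move 4 (U):
1 2 5
4 0 6
3 7 8

After move 5 (U):
1 0 5
4 2 6
3 7 8

After move 6 (L):
0 1 5
4 2 6
3 7 8

After move 7 (U):
0 1 5
4 2 6
3 7 8

After move 8 (R):
1 0 5
4 2 6
3 7 8

After move 9 (R):
1 5 0
4 2 6
3 7 8

Answer: 1, 5, 0, 4, 2, 6, 3, 7, 8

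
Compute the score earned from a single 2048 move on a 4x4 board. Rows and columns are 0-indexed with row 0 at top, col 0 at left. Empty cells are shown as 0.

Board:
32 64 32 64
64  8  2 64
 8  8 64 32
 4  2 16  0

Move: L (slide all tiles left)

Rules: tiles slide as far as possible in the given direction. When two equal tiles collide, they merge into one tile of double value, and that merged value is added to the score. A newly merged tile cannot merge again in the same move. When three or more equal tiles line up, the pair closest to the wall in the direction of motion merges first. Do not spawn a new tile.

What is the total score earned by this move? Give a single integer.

Answer: 16

Derivation:
Slide left:
row 0: [32, 64, 32, 64] -> [32, 64, 32, 64]  score +0 (running 0)
row 1: [64, 8, 2, 64] -> [64, 8, 2, 64]  score +0 (running 0)
row 2: [8, 8, 64, 32] -> [16, 64, 32, 0]  score +16 (running 16)
row 3: [4, 2, 16, 0] -> [4, 2, 16, 0]  score +0 (running 16)
Board after move:
32 64 32 64
64  8  2 64
16 64 32  0
 4  2 16  0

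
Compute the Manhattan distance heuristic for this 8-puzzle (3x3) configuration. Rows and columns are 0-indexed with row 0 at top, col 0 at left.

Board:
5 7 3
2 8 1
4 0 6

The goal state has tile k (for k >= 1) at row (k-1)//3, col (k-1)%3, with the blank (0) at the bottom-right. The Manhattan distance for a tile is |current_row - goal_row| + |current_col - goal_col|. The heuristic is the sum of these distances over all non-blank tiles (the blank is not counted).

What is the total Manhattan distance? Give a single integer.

Tile 5: (0,0)->(1,1) = 2
Tile 7: (0,1)->(2,0) = 3
Tile 3: (0,2)->(0,2) = 0
Tile 2: (1,0)->(0,1) = 2
Tile 8: (1,1)->(2,1) = 1
Tile 1: (1,2)->(0,0) = 3
Tile 4: (2,0)->(1,0) = 1
Tile 6: (2,2)->(1,2) = 1
Sum: 2 + 3 + 0 + 2 + 1 + 3 + 1 + 1 = 13

Answer: 13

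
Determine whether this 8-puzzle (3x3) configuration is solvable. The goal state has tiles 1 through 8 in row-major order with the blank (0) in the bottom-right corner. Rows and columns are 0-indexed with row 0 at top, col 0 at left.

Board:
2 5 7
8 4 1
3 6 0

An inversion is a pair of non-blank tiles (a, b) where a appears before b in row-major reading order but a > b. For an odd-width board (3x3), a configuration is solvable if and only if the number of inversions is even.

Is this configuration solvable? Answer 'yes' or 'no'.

Inversions (pairs i<j in row-major order where tile[i] > tile[j] > 0): 14
14 is even, so the puzzle is solvable.

Answer: yes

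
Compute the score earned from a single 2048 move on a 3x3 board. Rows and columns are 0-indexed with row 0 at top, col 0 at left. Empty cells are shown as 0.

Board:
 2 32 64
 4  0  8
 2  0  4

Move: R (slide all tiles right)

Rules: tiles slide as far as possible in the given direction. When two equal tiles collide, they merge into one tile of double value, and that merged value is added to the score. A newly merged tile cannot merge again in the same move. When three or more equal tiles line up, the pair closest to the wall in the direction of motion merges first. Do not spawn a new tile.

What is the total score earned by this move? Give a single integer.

Slide right:
row 0: [2, 32, 64] -> [2, 32, 64]  score +0 (running 0)
row 1: [4, 0, 8] -> [0, 4, 8]  score +0 (running 0)
row 2: [2, 0, 4] -> [0, 2, 4]  score +0 (running 0)
Board after move:
 2 32 64
 0  4  8
 0  2  4

Answer: 0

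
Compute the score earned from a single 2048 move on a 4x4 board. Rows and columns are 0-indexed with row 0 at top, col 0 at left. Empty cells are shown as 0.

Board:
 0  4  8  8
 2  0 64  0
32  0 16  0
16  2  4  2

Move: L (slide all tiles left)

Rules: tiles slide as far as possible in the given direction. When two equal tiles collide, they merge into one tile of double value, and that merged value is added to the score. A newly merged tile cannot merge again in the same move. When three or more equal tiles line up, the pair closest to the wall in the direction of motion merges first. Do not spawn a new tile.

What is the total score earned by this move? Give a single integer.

Answer: 16

Derivation:
Slide left:
row 0: [0, 4, 8, 8] -> [4, 16, 0, 0]  score +16 (running 16)
row 1: [2, 0, 64, 0] -> [2, 64, 0, 0]  score +0 (running 16)
row 2: [32, 0, 16, 0] -> [32, 16, 0, 0]  score +0 (running 16)
row 3: [16, 2, 4, 2] -> [16, 2, 4, 2]  score +0 (running 16)
Board after move:
 4 16  0  0
 2 64  0  0
32 16  0  0
16  2  4  2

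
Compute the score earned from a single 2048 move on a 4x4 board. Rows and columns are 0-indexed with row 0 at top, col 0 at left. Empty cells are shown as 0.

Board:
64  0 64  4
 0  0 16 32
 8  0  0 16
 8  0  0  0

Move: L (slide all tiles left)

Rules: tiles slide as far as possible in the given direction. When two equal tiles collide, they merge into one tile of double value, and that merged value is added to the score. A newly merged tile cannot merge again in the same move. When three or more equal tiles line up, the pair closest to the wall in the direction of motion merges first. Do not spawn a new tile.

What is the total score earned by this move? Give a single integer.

Answer: 128

Derivation:
Slide left:
row 0: [64, 0, 64, 4] -> [128, 4, 0, 0]  score +128 (running 128)
row 1: [0, 0, 16, 32] -> [16, 32, 0, 0]  score +0 (running 128)
row 2: [8, 0, 0, 16] -> [8, 16, 0, 0]  score +0 (running 128)
row 3: [8, 0, 0, 0] -> [8, 0, 0, 0]  score +0 (running 128)
Board after move:
128   4   0   0
 16  32   0   0
  8  16   0   0
  8   0   0   0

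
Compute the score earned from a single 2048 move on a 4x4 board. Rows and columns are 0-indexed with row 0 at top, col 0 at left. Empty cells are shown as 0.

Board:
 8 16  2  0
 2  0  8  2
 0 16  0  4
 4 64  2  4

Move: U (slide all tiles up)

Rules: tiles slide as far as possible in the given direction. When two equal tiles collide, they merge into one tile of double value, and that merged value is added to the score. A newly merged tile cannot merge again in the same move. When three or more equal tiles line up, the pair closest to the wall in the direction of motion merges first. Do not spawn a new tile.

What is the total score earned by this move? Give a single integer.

Answer: 40

Derivation:
Slide up:
col 0: [8, 2, 0, 4] -> [8, 2, 4, 0]  score +0 (running 0)
col 1: [16, 0, 16, 64] -> [32, 64, 0, 0]  score +32 (running 32)
col 2: [2, 8, 0, 2] -> [2, 8, 2, 0]  score +0 (running 32)
col 3: [0, 2, 4, 4] -> [2, 8, 0, 0]  score +8 (running 40)
Board after move:
 8 32  2  2
 2 64  8  8
 4  0  2  0
 0  0  0  0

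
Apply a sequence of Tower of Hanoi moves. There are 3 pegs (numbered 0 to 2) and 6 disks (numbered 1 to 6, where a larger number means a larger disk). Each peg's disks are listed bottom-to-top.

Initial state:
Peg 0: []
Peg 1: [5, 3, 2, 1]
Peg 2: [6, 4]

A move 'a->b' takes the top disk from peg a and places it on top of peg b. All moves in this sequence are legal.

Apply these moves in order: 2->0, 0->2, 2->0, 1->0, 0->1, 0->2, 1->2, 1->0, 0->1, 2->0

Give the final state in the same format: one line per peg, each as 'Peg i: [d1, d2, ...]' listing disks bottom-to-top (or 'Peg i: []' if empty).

Answer: Peg 0: [1]
Peg 1: [5, 3, 2]
Peg 2: [6, 4]

Derivation:
After move 1 (2->0):
Peg 0: [4]
Peg 1: [5, 3, 2, 1]
Peg 2: [6]

After move 2 (0->2):
Peg 0: []
Peg 1: [5, 3, 2, 1]
Peg 2: [6, 4]

After move 3 (2->0):
Peg 0: [4]
Peg 1: [5, 3, 2, 1]
Peg 2: [6]

After move 4 (1->0):
Peg 0: [4, 1]
Peg 1: [5, 3, 2]
Peg 2: [6]

After move 5 (0->1):
Peg 0: [4]
Peg 1: [5, 3, 2, 1]
Peg 2: [6]

After move 6 (0->2):
Peg 0: []
Peg 1: [5, 3, 2, 1]
Peg 2: [6, 4]

After move 7 (1->2):
Peg 0: []
Peg 1: [5, 3, 2]
Peg 2: [6, 4, 1]

After move 8 (1->0):
Peg 0: [2]
Peg 1: [5, 3]
Peg 2: [6, 4, 1]

After move 9 (0->1):
Peg 0: []
Peg 1: [5, 3, 2]
Peg 2: [6, 4, 1]

After move 10 (2->0):
Peg 0: [1]
Peg 1: [5, 3, 2]
Peg 2: [6, 4]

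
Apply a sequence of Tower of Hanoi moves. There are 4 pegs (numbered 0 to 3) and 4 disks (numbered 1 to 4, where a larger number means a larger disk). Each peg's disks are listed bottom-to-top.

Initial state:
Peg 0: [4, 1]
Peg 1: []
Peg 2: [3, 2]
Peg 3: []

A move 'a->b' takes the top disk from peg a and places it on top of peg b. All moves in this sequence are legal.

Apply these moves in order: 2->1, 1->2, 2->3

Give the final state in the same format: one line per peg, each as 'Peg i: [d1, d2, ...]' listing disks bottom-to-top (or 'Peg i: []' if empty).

Answer: Peg 0: [4, 1]
Peg 1: []
Peg 2: [3]
Peg 3: [2]

Derivation:
After move 1 (2->1):
Peg 0: [4, 1]
Peg 1: [2]
Peg 2: [3]
Peg 3: []

After move 2 (1->2):
Peg 0: [4, 1]
Peg 1: []
Peg 2: [3, 2]
Peg 3: []

After move 3 (2->3):
Peg 0: [4, 1]
Peg 1: []
Peg 2: [3]
Peg 3: [2]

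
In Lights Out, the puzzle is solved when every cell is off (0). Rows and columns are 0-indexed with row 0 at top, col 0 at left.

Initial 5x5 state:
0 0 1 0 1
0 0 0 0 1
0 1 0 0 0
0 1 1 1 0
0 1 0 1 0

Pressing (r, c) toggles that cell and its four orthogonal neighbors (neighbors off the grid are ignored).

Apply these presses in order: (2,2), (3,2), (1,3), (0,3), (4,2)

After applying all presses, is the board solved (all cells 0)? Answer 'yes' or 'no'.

Answer: yes

Derivation:
After press 1 at (2,2):
0 0 1 0 1
0 0 1 0 1
0 0 1 1 0
0 1 0 1 0
0 1 0 1 0

After press 2 at (3,2):
0 0 1 0 1
0 0 1 0 1
0 0 0 1 0
0 0 1 0 0
0 1 1 1 0

After press 3 at (1,3):
0 0 1 1 1
0 0 0 1 0
0 0 0 0 0
0 0 1 0 0
0 1 1 1 0

After press 4 at (0,3):
0 0 0 0 0
0 0 0 0 0
0 0 0 0 0
0 0 1 0 0
0 1 1 1 0

After press 5 at (4,2):
0 0 0 0 0
0 0 0 0 0
0 0 0 0 0
0 0 0 0 0
0 0 0 0 0

Lights still on: 0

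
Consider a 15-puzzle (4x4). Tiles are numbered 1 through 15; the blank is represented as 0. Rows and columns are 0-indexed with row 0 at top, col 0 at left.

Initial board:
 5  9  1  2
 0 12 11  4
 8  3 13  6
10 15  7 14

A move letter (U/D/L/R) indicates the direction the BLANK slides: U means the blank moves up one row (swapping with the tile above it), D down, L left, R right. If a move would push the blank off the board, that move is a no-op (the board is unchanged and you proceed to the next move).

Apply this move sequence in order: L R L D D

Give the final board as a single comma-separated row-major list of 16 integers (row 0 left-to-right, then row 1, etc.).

Answer: 5, 9, 1, 2, 8, 12, 11, 4, 10, 3, 13, 6, 0, 15, 7, 14

Derivation:
After move 1 (L):
 5  9  1  2
 0 12 11  4
 8  3 13  6
10 15  7 14

After move 2 (R):
 5  9  1  2
12  0 11  4
 8  3 13  6
10 15  7 14

After move 3 (L):
 5  9  1  2
 0 12 11  4
 8  3 13  6
10 15  7 14

After move 4 (D):
 5  9  1  2
 8 12 11  4
 0  3 13  6
10 15  7 14

After move 5 (D):
 5  9  1  2
 8 12 11  4
10  3 13  6
 0 15  7 14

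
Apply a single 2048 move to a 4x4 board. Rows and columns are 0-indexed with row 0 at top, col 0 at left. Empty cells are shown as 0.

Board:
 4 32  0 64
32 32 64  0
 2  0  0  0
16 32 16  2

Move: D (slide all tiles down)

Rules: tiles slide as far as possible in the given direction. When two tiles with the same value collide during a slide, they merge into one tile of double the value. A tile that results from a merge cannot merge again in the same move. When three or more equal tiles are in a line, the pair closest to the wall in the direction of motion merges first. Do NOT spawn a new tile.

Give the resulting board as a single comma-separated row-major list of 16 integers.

Answer: 4, 0, 0, 0, 32, 0, 0, 0, 2, 32, 64, 64, 16, 64, 16, 2

Derivation:
Slide down:
col 0: [4, 32, 2, 16] -> [4, 32, 2, 16]
col 1: [32, 32, 0, 32] -> [0, 0, 32, 64]
col 2: [0, 64, 0, 16] -> [0, 0, 64, 16]
col 3: [64, 0, 0, 2] -> [0, 0, 64, 2]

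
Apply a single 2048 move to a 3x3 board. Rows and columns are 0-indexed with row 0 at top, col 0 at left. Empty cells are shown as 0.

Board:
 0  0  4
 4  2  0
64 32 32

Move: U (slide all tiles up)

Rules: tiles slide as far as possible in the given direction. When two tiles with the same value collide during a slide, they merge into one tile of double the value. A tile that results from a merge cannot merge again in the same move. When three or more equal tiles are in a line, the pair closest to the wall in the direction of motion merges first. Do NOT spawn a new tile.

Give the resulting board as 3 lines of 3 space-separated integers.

Answer:  4  2  4
64 32 32
 0  0  0

Derivation:
Slide up:
col 0: [0, 4, 64] -> [4, 64, 0]
col 1: [0, 2, 32] -> [2, 32, 0]
col 2: [4, 0, 32] -> [4, 32, 0]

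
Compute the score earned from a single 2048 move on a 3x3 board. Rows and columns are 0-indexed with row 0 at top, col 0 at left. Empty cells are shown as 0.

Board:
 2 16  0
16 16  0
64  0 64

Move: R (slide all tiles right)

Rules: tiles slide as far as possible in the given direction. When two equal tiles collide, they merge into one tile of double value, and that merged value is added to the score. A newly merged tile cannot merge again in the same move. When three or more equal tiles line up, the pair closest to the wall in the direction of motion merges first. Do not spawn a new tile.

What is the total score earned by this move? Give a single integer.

Answer: 160

Derivation:
Slide right:
row 0: [2, 16, 0] -> [0, 2, 16]  score +0 (running 0)
row 1: [16, 16, 0] -> [0, 0, 32]  score +32 (running 32)
row 2: [64, 0, 64] -> [0, 0, 128]  score +128 (running 160)
Board after move:
  0   2  16
  0   0  32
  0   0 128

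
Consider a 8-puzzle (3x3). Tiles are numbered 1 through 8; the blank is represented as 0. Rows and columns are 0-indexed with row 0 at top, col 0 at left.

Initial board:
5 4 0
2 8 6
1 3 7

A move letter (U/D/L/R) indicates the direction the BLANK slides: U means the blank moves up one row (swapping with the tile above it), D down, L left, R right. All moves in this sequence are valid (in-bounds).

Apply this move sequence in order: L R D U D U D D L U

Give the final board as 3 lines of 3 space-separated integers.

After move 1 (L):
5 0 4
2 8 6
1 3 7

After move 2 (R):
5 4 0
2 8 6
1 3 7

After move 3 (D):
5 4 6
2 8 0
1 3 7

After move 4 (U):
5 4 0
2 8 6
1 3 7

After move 5 (D):
5 4 6
2 8 0
1 3 7

After move 6 (U):
5 4 0
2 8 6
1 3 7

After move 7 (D):
5 4 6
2 8 0
1 3 7

After move 8 (D):
5 4 6
2 8 7
1 3 0

After move 9 (L):
5 4 6
2 8 7
1 0 3

After move 10 (U):
5 4 6
2 0 7
1 8 3

Answer: 5 4 6
2 0 7
1 8 3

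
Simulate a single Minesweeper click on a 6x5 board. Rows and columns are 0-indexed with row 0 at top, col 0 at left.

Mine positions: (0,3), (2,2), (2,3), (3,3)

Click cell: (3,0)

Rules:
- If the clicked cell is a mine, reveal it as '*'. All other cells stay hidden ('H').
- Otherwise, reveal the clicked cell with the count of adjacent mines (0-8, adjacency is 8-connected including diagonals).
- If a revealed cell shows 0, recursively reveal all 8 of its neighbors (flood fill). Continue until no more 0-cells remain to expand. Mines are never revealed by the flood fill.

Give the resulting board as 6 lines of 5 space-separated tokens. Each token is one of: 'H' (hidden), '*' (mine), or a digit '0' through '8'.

0 0 1 H H
0 1 3 H H
0 1 H H H
0 1 3 H H
0 0 1 1 1
0 0 0 0 0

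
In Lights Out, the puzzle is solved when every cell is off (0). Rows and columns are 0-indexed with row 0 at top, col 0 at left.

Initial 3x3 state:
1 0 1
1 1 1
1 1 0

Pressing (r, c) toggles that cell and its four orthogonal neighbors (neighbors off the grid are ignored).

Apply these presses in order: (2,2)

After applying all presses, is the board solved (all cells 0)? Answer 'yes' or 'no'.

After press 1 at (2,2):
1 0 1
1 1 0
1 0 1

Lights still on: 6

Answer: no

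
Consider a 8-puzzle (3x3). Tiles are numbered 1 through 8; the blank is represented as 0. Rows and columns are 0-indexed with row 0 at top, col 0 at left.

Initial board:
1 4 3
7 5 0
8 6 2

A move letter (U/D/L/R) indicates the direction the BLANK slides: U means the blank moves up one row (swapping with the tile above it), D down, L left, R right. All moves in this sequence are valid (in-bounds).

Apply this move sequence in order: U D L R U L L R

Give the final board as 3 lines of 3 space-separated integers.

Answer: 1 0 4
7 5 3
8 6 2

Derivation:
After move 1 (U):
1 4 0
7 5 3
8 6 2

After move 2 (D):
1 4 3
7 5 0
8 6 2

After move 3 (L):
1 4 3
7 0 5
8 6 2

After move 4 (R):
1 4 3
7 5 0
8 6 2

After move 5 (U):
1 4 0
7 5 3
8 6 2

After move 6 (L):
1 0 4
7 5 3
8 6 2

After move 7 (L):
0 1 4
7 5 3
8 6 2

After move 8 (R):
1 0 4
7 5 3
8 6 2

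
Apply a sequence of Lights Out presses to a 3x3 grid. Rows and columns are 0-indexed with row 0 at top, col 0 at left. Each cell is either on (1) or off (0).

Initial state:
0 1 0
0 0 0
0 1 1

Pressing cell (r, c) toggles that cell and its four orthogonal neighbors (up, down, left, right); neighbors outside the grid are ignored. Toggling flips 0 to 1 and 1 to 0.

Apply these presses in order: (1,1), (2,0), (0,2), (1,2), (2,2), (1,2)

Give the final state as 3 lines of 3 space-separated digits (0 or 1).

After press 1 at (1,1):
0 0 0
1 1 1
0 0 1

After press 2 at (2,0):
0 0 0
0 1 1
1 1 1

After press 3 at (0,2):
0 1 1
0 1 0
1 1 1

After press 4 at (1,2):
0 1 0
0 0 1
1 1 0

After press 5 at (2,2):
0 1 0
0 0 0
1 0 1

After press 6 at (1,2):
0 1 1
0 1 1
1 0 0

Answer: 0 1 1
0 1 1
1 0 0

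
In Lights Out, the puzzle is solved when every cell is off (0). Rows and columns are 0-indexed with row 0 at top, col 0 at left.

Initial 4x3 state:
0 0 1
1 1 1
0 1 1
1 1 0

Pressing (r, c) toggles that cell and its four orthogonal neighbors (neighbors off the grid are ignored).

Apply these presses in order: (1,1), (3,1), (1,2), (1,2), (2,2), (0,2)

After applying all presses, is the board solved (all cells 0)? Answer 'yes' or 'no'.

Answer: yes

Derivation:
After press 1 at (1,1):
0 1 1
0 0 0
0 0 1
1 1 0

After press 2 at (3,1):
0 1 1
0 0 0
0 1 1
0 0 1

After press 3 at (1,2):
0 1 0
0 1 1
0 1 0
0 0 1

After press 4 at (1,2):
0 1 1
0 0 0
0 1 1
0 0 1

After press 5 at (2,2):
0 1 1
0 0 1
0 0 0
0 0 0

After press 6 at (0,2):
0 0 0
0 0 0
0 0 0
0 0 0

Lights still on: 0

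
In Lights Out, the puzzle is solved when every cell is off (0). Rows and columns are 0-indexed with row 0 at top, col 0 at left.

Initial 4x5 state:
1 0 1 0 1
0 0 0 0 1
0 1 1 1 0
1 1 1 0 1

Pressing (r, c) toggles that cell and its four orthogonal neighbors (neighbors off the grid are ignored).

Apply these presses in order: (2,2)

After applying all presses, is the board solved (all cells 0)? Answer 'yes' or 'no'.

Answer: no

Derivation:
After press 1 at (2,2):
1 0 1 0 1
0 0 1 0 1
0 0 0 0 0
1 1 0 0 1

Lights still on: 8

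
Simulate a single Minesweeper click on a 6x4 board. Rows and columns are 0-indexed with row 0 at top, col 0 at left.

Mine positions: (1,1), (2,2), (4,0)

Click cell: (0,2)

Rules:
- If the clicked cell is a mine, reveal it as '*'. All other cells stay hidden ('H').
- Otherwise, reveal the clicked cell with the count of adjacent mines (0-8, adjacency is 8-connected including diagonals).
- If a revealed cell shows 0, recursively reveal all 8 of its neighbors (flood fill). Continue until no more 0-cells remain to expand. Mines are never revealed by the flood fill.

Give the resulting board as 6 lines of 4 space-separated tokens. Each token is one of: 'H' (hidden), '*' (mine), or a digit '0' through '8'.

H H 1 H
H H H H
H H H H
H H H H
H H H H
H H H H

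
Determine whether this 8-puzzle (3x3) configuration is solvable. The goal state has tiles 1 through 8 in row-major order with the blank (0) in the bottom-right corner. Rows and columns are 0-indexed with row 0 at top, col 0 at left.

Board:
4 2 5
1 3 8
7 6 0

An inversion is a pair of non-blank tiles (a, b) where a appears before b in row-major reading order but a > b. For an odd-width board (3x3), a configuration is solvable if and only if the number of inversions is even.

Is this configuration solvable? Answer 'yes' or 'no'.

Inversions (pairs i<j in row-major order where tile[i] > tile[j] > 0): 9
9 is odd, so the puzzle is not solvable.

Answer: no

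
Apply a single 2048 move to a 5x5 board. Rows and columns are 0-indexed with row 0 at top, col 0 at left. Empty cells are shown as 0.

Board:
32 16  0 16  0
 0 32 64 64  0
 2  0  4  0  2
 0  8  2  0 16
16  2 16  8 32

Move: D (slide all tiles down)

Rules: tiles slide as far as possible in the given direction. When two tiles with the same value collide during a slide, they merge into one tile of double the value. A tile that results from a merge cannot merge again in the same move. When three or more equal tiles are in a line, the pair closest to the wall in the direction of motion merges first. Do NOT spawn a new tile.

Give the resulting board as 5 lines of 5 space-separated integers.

Slide down:
col 0: [32, 0, 2, 0, 16] -> [0, 0, 32, 2, 16]
col 1: [16, 32, 0, 8, 2] -> [0, 16, 32, 8, 2]
col 2: [0, 64, 4, 2, 16] -> [0, 64, 4, 2, 16]
col 3: [16, 64, 0, 0, 8] -> [0, 0, 16, 64, 8]
col 4: [0, 0, 2, 16, 32] -> [0, 0, 2, 16, 32]

Answer:  0  0  0  0  0
 0 16 64  0  0
32 32  4 16  2
 2  8  2 64 16
16  2 16  8 32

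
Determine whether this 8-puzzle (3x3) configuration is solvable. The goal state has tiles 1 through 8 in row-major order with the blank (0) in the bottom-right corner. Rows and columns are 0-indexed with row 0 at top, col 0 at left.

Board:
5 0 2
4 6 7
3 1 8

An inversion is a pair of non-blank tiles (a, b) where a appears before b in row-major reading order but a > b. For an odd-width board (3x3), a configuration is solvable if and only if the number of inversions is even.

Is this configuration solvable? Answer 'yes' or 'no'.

Inversions (pairs i<j in row-major order where tile[i] > tile[j] > 0): 12
12 is even, so the puzzle is solvable.

Answer: yes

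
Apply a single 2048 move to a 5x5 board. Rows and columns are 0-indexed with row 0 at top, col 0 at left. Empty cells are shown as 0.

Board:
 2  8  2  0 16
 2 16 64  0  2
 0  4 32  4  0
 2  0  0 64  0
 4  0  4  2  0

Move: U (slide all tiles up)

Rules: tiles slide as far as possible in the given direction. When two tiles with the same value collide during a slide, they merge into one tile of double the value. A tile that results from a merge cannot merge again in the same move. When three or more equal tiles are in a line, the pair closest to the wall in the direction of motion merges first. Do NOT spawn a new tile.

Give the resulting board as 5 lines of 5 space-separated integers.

Answer:  4  8  2  4 16
 2 16 64 64  2
 4  4 32  2  0
 0  0  4  0  0
 0  0  0  0  0

Derivation:
Slide up:
col 0: [2, 2, 0, 2, 4] -> [4, 2, 4, 0, 0]
col 1: [8, 16, 4, 0, 0] -> [8, 16, 4, 0, 0]
col 2: [2, 64, 32, 0, 4] -> [2, 64, 32, 4, 0]
col 3: [0, 0, 4, 64, 2] -> [4, 64, 2, 0, 0]
col 4: [16, 2, 0, 0, 0] -> [16, 2, 0, 0, 0]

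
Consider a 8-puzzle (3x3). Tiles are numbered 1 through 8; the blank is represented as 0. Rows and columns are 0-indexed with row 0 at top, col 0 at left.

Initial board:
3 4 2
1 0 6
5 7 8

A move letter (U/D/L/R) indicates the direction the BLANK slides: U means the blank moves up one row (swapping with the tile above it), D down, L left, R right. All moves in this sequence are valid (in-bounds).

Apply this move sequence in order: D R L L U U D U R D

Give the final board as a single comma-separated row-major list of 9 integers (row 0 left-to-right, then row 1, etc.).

Answer: 4, 7, 2, 3, 0, 6, 1, 5, 8

Derivation:
After move 1 (D):
3 4 2
1 7 6
5 0 8

After move 2 (R):
3 4 2
1 7 6
5 8 0

After move 3 (L):
3 4 2
1 7 6
5 0 8

After move 4 (L):
3 4 2
1 7 6
0 5 8

After move 5 (U):
3 4 2
0 7 6
1 5 8

After move 6 (U):
0 4 2
3 7 6
1 5 8

After move 7 (D):
3 4 2
0 7 6
1 5 8

After move 8 (U):
0 4 2
3 7 6
1 5 8

After move 9 (R):
4 0 2
3 7 6
1 5 8

After move 10 (D):
4 7 2
3 0 6
1 5 8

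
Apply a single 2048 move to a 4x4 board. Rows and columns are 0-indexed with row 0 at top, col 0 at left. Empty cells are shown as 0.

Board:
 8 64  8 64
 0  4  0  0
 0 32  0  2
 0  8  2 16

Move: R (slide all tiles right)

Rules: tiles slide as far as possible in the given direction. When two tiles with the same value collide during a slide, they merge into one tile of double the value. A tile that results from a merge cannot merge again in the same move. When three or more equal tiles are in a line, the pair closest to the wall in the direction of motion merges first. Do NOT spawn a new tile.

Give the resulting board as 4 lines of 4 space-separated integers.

Answer:  8 64  8 64
 0  0  0  4
 0  0 32  2
 0  8  2 16

Derivation:
Slide right:
row 0: [8, 64, 8, 64] -> [8, 64, 8, 64]
row 1: [0, 4, 0, 0] -> [0, 0, 0, 4]
row 2: [0, 32, 0, 2] -> [0, 0, 32, 2]
row 3: [0, 8, 2, 16] -> [0, 8, 2, 16]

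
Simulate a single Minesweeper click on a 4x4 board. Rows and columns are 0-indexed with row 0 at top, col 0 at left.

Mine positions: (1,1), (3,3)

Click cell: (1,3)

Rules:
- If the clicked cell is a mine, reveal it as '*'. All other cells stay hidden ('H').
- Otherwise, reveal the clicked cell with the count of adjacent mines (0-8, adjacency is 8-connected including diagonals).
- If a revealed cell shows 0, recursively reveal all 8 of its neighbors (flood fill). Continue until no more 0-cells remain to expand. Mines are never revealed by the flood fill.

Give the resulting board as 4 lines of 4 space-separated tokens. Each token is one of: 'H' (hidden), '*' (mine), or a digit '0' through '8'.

H H 1 0
H H 1 0
H H 2 1
H H H H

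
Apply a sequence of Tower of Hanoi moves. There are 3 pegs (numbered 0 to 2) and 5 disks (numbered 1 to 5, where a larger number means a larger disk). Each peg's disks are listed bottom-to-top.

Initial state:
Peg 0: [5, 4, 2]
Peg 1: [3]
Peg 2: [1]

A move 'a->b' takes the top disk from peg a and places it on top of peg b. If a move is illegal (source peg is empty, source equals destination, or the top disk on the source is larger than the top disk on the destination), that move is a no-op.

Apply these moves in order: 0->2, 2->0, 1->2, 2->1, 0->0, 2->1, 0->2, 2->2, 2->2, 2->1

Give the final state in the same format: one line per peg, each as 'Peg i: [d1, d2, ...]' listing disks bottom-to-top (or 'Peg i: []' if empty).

After move 1 (0->2):
Peg 0: [5, 4, 2]
Peg 1: [3]
Peg 2: [1]

After move 2 (2->0):
Peg 0: [5, 4, 2, 1]
Peg 1: [3]
Peg 2: []

After move 3 (1->2):
Peg 0: [5, 4, 2, 1]
Peg 1: []
Peg 2: [3]

After move 4 (2->1):
Peg 0: [5, 4, 2, 1]
Peg 1: [3]
Peg 2: []

After move 5 (0->0):
Peg 0: [5, 4, 2, 1]
Peg 1: [3]
Peg 2: []

After move 6 (2->1):
Peg 0: [5, 4, 2, 1]
Peg 1: [3]
Peg 2: []

After move 7 (0->2):
Peg 0: [5, 4, 2]
Peg 1: [3]
Peg 2: [1]

After move 8 (2->2):
Peg 0: [5, 4, 2]
Peg 1: [3]
Peg 2: [1]

After move 9 (2->2):
Peg 0: [5, 4, 2]
Peg 1: [3]
Peg 2: [1]

After move 10 (2->1):
Peg 0: [5, 4, 2]
Peg 1: [3, 1]
Peg 2: []

Answer: Peg 0: [5, 4, 2]
Peg 1: [3, 1]
Peg 2: []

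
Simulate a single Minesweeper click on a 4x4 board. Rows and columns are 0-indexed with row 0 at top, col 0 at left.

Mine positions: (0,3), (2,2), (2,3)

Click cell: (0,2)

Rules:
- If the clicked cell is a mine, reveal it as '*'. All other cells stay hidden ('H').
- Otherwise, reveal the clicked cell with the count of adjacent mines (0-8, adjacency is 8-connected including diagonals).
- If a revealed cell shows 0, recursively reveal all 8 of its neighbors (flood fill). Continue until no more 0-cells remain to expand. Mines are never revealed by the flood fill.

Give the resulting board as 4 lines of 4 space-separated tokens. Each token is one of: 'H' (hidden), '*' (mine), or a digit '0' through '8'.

H H 1 H
H H H H
H H H H
H H H H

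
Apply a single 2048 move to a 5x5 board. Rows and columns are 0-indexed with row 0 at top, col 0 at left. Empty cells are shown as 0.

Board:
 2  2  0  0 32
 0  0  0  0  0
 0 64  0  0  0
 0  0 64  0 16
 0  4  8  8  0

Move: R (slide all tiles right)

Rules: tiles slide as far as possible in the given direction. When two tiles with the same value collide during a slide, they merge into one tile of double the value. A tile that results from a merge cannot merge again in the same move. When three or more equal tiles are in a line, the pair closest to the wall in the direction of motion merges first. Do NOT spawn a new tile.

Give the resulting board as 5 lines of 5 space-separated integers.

Answer:  0  0  0  4 32
 0  0  0  0  0
 0  0  0  0 64
 0  0  0 64 16
 0  0  0  4 16

Derivation:
Slide right:
row 0: [2, 2, 0, 0, 32] -> [0, 0, 0, 4, 32]
row 1: [0, 0, 0, 0, 0] -> [0, 0, 0, 0, 0]
row 2: [0, 64, 0, 0, 0] -> [0, 0, 0, 0, 64]
row 3: [0, 0, 64, 0, 16] -> [0, 0, 0, 64, 16]
row 4: [0, 4, 8, 8, 0] -> [0, 0, 0, 4, 16]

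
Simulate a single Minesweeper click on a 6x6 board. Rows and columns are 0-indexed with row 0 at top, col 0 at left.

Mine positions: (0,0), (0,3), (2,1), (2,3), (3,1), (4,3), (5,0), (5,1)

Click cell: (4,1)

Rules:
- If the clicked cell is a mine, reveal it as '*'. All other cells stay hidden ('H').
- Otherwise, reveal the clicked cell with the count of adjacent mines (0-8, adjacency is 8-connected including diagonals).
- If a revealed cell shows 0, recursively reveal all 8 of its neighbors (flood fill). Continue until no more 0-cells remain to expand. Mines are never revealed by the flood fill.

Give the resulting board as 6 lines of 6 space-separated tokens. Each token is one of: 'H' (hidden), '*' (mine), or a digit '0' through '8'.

H H H H H H
H H H H H H
H H H H H H
H H H H H H
H 3 H H H H
H H H H H H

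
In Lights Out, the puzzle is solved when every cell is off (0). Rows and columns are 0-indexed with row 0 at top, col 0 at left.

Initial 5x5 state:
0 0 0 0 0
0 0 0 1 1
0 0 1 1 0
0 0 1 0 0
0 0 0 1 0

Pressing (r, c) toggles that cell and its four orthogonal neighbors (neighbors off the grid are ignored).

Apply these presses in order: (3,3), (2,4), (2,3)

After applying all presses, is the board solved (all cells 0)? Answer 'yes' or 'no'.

Answer: yes

Derivation:
After press 1 at (3,3):
0 0 0 0 0
0 0 0 1 1
0 0 1 0 0
0 0 0 1 1
0 0 0 0 0

After press 2 at (2,4):
0 0 0 0 0
0 0 0 1 0
0 0 1 1 1
0 0 0 1 0
0 0 0 0 0

After press 3 at (2,3):
0 0 0 0 0
0 0 0 0 0
0 0 0 0 0
0 0 0 0 0
0 0 0 0 0

Lights still on: 0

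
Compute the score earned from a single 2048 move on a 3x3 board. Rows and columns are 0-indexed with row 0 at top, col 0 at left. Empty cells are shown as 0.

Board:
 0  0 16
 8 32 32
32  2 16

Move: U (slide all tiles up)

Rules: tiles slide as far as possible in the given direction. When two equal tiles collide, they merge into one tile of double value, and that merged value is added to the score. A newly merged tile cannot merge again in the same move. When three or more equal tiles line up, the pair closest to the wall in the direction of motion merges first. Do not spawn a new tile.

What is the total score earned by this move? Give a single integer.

Answer: 0

Derivation:
Slide up:
col 0: [0, 8, 32] -> [8, 32, 0]  score +0 (running 0)
col 1: [0, 32, 2] -> [32, 2, 0]  score +0 (running 0)
col 2: [16, 32, 16] -> [16, 32, 16]  score +0 (running 0)
Board after move:
 8 32 16
32  2 32
 0  0 16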